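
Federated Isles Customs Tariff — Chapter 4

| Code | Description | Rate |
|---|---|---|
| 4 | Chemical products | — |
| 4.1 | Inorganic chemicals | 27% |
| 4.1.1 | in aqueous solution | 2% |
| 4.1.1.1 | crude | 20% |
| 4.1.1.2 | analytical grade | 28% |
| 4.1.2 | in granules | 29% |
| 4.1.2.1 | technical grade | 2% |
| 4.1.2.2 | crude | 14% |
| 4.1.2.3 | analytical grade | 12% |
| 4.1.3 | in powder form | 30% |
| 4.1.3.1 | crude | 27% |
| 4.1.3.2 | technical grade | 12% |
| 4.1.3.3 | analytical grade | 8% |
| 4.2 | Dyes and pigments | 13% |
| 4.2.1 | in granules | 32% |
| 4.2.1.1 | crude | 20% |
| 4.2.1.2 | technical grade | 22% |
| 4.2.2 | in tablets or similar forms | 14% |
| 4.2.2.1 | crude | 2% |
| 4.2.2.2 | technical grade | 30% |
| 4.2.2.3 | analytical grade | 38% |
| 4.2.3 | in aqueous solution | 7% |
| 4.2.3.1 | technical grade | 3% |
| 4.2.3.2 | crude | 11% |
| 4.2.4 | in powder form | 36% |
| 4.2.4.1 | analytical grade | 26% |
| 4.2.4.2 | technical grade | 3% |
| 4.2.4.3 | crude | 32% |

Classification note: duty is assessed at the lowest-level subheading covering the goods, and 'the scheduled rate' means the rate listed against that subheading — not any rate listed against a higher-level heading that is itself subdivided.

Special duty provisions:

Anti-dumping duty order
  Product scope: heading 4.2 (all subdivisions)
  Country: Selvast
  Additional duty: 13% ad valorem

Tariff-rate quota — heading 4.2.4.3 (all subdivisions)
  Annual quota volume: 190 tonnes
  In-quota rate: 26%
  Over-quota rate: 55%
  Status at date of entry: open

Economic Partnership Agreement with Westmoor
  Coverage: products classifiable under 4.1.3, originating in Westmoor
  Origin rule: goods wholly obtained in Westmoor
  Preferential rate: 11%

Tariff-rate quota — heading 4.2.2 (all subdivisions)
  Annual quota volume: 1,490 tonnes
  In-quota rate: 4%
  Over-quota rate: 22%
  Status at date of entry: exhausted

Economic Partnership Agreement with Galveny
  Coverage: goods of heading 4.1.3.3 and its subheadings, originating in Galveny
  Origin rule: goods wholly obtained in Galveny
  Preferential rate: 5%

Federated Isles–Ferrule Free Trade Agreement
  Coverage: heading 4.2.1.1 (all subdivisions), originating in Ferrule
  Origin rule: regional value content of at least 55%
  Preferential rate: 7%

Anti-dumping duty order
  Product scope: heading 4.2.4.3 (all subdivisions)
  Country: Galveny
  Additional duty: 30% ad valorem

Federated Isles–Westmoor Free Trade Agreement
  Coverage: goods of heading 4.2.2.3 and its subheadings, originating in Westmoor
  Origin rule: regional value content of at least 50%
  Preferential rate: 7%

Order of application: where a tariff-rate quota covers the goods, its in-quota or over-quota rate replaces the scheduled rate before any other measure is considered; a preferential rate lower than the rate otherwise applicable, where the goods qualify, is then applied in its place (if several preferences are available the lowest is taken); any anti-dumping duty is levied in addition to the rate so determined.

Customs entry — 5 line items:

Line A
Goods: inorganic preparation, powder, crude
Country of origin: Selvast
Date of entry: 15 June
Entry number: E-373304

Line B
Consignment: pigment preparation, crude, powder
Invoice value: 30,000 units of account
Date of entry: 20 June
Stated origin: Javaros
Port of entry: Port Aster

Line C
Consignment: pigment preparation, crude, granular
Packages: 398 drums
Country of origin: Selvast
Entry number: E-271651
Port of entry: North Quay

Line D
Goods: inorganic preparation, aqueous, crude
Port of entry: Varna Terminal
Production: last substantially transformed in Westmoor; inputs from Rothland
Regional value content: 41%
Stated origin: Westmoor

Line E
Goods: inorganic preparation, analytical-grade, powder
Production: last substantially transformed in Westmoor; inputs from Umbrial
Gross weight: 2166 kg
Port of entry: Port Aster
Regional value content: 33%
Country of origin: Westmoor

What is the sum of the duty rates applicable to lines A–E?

114%

Line A: inorganic → 4.1; powder → 4.1.3; crude → 4.1.3.1. Scheduled 27%. No special measure applies. → 27%.
Line B: pigment → 4.2; powder → 4.2.4; crude → 4.2.4.3. Scheduled 32%. quota on 4.2.4.3 open → in-quota 26%. → 26%.
Line C: pigment → 4.2; granular → 4.2.1; crude → 4.2.1.1. Scheduled 20%. anti-dumping (Selvast, 4.2): +13%; total 20% + 13% = 33%. → 33%.
Line D: inorganic → 4.1; aqueous → 4.1.1; crude → 4.1.1.1. Scheduled 20%. Westmoor agreement on 4.1.3: 4.1.1.1 not covered; Westmoor agreement on 4.2.2.3: 4.1.1.1 not covered. → 20%.
Line E: inorganic → 4.1; powder → 4.1.3; analytical-grade → 4.1.3.3. Scheduled 8%. Westmoor agreement on 4.1.3: not wholly obtained; Westmoor agreement on 4.2.2.3: 4.1.3.3 not covered. → 8%.
Sum: 27% + 26% + 33% + 20% + 8% = 114%.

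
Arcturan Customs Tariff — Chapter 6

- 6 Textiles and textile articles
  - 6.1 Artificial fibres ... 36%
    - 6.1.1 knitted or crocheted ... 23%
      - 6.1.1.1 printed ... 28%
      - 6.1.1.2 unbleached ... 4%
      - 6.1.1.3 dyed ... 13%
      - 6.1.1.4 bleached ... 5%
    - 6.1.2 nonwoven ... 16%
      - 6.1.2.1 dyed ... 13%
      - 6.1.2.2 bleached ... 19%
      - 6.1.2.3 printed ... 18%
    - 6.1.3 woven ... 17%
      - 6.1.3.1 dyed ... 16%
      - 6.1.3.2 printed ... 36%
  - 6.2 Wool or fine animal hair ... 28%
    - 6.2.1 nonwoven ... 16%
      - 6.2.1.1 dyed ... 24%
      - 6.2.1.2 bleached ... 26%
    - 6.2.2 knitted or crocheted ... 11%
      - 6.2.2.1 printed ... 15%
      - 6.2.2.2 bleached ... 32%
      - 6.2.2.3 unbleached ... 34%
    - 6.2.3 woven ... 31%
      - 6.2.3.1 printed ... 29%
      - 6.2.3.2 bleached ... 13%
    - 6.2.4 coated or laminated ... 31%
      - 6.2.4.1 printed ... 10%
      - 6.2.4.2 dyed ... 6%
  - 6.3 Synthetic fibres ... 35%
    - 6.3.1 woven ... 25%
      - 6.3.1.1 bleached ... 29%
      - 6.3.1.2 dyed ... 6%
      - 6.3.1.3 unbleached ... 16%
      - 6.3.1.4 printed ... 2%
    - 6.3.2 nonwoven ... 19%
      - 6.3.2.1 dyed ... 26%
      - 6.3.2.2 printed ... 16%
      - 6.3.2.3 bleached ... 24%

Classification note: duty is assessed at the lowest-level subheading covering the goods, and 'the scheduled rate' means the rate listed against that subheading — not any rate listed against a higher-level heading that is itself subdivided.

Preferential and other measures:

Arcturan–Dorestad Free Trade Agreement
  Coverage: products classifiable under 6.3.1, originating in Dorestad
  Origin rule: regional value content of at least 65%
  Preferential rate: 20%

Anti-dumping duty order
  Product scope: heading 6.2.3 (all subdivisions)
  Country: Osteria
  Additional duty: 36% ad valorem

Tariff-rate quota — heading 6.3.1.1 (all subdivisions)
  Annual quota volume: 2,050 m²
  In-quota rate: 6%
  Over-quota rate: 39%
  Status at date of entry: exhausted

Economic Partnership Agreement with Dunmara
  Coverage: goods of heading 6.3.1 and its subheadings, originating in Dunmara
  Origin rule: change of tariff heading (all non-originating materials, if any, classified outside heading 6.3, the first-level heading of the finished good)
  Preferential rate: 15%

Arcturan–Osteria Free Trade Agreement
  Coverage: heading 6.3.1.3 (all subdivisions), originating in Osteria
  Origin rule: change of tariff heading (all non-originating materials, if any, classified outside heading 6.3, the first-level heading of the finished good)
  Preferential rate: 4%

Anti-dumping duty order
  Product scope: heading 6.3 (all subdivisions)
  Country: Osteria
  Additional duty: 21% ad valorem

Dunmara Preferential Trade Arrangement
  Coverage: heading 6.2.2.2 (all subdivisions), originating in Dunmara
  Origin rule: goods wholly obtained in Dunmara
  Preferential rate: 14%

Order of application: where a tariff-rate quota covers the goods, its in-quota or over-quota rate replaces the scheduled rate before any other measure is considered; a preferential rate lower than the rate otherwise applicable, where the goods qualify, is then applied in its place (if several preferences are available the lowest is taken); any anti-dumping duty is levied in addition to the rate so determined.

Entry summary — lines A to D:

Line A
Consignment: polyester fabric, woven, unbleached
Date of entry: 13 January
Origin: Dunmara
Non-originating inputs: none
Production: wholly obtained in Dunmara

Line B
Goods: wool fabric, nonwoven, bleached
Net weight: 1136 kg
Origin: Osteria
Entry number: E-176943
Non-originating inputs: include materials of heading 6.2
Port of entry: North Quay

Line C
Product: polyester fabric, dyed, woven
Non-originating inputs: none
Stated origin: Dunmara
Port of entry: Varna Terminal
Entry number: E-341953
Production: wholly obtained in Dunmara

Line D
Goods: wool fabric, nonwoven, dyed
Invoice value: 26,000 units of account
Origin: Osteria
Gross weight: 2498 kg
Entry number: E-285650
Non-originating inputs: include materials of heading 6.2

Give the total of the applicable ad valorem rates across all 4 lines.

Line A: polyester → 6.3; woven → 6.3.1; unbleached → 6.3.1.3. Scheduled 16%. Dunmara agreement on 6.3.1: CTH met → 15% available; Dunmara agreement on 6.2.2.2: 6.3.1.3 not covered; preferential 15%. → 15%.
Line B: wool → 6.2; nonwoven → 6.2.1; bleached → 6.2.1.2. Scheduled 26%. Osteria agreement on 6.3.1.3: 6.2.1.2 not covered. → 26%.
Line C: polyester → 6.3; woven → 6.3.1; dyed → 6.3.1.2. Scheduled 6%. Dunmara agreement on 6.3.1: CTH met → 15% available; Dunmara agreement on 6.2.2.2: 6.3.1.2 not covered; preference 15% not lower than 6% → no reduction. → 6%.
Line D: wool → 6.2; nonwoven → 6.2.1; dyed → 6.2.1.1. Scheduled 24%. Osteria agreement on 6.3.1.3: 6.2.1.1 not covered. → 24%.
Sum: 15% + 26% + 6% + 24% = 71%.

71%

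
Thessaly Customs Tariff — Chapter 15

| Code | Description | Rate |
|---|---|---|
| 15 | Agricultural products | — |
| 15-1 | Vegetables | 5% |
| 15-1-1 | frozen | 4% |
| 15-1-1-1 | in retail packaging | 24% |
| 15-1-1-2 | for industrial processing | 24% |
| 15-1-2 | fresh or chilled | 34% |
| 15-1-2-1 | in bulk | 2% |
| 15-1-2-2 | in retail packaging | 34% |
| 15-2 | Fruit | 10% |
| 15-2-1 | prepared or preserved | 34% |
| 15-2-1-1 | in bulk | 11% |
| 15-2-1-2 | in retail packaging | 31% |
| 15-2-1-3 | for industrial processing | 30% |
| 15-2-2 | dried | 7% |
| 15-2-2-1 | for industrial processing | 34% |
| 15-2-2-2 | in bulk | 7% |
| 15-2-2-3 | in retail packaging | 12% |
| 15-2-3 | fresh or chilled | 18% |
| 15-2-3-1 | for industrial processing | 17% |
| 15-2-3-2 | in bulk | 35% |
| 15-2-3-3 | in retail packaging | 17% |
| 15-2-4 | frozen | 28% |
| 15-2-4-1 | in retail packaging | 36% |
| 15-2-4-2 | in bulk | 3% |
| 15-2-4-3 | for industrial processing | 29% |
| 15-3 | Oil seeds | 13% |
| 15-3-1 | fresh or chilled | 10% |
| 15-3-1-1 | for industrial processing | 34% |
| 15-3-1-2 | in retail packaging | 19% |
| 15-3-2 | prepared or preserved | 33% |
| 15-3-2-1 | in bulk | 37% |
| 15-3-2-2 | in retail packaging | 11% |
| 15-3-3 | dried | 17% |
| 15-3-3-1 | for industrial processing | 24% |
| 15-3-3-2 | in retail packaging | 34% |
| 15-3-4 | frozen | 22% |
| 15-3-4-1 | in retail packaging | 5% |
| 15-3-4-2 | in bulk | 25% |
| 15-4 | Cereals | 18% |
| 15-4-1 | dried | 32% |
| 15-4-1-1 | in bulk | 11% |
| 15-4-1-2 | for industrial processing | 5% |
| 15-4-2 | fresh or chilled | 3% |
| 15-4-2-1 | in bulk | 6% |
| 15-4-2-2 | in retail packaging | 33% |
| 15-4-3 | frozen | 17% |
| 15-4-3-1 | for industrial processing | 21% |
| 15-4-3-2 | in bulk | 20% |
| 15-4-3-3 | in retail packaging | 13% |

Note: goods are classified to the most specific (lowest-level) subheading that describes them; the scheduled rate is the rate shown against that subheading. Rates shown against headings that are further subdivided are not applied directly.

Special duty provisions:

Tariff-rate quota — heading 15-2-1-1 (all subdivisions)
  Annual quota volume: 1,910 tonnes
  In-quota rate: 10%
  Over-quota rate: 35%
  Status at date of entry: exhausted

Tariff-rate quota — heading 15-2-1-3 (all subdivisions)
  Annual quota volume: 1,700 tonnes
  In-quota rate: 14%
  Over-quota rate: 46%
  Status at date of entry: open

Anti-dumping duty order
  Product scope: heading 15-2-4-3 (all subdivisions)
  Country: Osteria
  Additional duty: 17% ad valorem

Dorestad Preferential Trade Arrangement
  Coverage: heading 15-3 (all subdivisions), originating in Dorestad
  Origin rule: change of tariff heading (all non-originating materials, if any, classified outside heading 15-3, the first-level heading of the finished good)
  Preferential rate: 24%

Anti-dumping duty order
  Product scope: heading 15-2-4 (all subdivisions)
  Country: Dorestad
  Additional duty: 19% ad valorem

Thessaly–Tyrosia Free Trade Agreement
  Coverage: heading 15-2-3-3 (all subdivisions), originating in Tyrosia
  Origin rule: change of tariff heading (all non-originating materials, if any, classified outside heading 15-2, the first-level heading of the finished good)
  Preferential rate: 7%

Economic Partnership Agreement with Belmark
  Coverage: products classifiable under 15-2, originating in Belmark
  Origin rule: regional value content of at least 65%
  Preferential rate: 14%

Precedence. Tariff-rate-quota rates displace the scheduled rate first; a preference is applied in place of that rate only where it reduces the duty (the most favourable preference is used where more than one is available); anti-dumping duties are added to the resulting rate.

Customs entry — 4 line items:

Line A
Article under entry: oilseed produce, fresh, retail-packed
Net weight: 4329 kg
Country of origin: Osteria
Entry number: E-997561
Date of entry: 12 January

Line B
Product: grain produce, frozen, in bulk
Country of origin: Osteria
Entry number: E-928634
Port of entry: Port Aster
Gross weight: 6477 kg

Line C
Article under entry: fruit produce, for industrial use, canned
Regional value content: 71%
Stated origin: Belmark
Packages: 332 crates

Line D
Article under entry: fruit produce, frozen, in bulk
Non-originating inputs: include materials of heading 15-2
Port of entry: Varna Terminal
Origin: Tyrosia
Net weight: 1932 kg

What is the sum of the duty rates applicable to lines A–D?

Line A: oilseed → 15-3; fresh → 15-3-1; retail-packed → 15-3-1-2. Scheduled 19%. No special measure applies. → 19%.
Line B: grain → 15-4; frozen → 15-4-3; in bulk → 15-4-3-2. Scheduled 20%. No special measure applies. → 20%.
Line C: fruit → 15-2; canned → 15-2-1; for industrial use → 15-2-1-3. Scheduled 30%. quota on 15-2-1-3 open → in-quota 14%; Belmark agreement on 15-2: RVC ≥ 65% → 14% available; preference 14% not lower than 14% → no reduction. → 14%.
Line D: fruit → 15-2; frozen → 15-2-4; in bulk → 15-2-4-2. Scheduled 3%. Tyrosia agreement on 15-2-3-3: 15-2-4-2 not covered. → 3%.
Sum: 19% + 20% + 14% + 3% = 56%.

56%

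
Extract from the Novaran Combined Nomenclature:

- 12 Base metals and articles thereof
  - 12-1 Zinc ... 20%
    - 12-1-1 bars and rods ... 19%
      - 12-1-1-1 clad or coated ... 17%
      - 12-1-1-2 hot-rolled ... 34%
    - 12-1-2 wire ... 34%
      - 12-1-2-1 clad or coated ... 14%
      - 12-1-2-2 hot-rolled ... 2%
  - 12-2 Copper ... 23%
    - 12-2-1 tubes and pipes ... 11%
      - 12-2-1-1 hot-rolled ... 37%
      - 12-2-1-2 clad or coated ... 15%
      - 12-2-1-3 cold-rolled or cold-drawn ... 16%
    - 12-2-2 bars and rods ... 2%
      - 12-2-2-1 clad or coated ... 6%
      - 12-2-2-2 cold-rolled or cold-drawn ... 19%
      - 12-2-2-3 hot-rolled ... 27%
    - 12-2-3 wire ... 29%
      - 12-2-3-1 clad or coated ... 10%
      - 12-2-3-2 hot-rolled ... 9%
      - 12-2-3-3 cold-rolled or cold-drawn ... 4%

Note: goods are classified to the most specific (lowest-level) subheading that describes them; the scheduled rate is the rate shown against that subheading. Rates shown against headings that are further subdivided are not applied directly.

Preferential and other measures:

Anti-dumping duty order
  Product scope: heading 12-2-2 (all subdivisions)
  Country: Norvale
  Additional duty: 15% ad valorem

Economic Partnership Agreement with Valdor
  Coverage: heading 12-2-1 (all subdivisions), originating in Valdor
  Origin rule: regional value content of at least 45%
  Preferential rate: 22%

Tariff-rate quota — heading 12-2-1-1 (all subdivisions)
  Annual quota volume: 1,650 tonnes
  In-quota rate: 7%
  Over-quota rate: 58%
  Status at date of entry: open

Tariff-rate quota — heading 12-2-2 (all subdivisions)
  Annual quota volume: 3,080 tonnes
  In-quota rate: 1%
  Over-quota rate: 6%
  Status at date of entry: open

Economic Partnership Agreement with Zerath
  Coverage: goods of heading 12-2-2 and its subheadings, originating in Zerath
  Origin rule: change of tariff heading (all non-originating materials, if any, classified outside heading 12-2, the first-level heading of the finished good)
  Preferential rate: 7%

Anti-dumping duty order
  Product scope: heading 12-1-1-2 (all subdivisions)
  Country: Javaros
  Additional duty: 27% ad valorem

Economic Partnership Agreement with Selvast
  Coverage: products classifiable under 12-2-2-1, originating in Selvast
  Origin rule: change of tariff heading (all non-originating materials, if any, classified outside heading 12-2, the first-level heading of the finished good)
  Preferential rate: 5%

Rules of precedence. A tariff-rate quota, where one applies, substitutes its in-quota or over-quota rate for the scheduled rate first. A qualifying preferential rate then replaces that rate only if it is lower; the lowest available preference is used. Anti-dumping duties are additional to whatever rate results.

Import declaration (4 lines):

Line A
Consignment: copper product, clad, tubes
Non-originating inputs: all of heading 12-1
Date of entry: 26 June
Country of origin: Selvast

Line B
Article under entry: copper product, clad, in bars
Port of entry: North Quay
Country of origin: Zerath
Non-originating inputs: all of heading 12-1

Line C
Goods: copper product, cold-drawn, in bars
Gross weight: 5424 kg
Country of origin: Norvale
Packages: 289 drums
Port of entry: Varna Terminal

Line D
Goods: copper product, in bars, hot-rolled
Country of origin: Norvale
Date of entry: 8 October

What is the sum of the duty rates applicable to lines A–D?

48%

Line A: copper → 12-2; tubes → 12-2-1; clad → 12-2-1-2. Scheduled 15%. Selvast agreement on 12-2-2-1: 12-2-1-2 not covered. → 15%.
Line B: copper → 12-2; in bars → 12-2-2; clad → 12-2-2-1. Scheduled 6%. quota on 12-2-2 open → in-quota 1%; Zerath agreement on 12-2-2: CTH met → 7% available; preference 7% not lower than 1% → no reduction. → 1%.
Line C: copper → 12-2; in bars → 12-2-2; cold-drawn → 12-2-2-2. Scheduled 19%. quota on 12-2-2 open → in-quota 1%; anti-dumping (Norvale, 12-2-2): +15%; total 1% + 15% = 16%. → 16%.
Line D: copper → 12-2; in bars → 12-2-2; hot-rolled → 12-2-2-3. Scheduled 27%. quota on 12-2-2 open → in-quota 1%; anti-dumping (Norvale, 12-2-2): +15%; total 1% + 15% = 16%. → 16%.
Sum: 15% + 1% + 16% + 16% = 48%.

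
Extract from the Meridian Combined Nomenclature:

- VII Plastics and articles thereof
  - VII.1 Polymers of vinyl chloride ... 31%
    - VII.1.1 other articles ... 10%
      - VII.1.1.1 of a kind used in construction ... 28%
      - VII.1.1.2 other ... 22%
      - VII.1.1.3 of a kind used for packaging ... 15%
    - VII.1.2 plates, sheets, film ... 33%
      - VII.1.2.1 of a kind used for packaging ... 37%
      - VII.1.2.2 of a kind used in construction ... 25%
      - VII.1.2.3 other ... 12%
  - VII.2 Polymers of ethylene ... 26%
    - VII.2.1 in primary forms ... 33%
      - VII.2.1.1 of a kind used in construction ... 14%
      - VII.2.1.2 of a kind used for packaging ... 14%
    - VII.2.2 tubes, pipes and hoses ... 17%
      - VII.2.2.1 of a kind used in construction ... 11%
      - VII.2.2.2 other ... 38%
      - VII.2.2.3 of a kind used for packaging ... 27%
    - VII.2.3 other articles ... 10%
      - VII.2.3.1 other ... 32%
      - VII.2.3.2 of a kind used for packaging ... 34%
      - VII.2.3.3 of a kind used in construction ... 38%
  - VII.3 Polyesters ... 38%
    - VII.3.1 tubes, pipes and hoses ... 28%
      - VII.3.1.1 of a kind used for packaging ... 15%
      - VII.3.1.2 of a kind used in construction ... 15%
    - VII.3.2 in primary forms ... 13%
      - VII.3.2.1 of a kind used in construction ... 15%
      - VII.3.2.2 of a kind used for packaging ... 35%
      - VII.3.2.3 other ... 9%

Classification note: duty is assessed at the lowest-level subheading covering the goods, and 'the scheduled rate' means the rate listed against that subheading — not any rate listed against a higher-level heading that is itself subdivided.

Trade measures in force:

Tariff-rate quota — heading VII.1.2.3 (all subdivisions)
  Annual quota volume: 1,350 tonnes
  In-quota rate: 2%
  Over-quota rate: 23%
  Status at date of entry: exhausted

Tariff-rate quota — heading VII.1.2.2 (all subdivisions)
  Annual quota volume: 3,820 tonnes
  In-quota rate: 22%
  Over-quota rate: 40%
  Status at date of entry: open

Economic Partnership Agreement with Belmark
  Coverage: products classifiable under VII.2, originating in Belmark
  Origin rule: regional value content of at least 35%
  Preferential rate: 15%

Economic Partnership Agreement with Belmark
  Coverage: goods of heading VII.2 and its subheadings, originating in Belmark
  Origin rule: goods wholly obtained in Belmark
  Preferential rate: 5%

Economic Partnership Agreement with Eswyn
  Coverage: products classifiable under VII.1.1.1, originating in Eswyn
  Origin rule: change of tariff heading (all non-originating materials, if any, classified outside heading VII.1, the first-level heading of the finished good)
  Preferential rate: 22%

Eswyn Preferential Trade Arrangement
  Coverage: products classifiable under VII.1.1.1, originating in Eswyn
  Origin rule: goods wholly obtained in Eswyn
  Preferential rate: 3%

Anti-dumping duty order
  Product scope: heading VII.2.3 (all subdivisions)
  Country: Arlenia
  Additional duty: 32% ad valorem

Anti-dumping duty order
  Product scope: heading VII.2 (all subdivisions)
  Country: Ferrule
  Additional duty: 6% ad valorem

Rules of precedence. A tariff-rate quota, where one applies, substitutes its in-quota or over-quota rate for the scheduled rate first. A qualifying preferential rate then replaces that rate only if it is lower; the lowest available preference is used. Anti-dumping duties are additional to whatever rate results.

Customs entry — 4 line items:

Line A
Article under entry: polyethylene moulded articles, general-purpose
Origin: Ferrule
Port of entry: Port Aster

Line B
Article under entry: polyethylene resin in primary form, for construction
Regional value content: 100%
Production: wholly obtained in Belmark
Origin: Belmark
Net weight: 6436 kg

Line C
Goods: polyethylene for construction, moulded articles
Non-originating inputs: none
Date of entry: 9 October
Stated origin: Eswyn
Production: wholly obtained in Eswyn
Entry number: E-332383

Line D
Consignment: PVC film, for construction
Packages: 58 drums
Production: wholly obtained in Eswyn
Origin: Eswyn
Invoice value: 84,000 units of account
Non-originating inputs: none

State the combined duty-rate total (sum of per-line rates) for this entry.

103%

Line A: polyethylene → VII.2; moulded articles → VII.2.3; general-purpose → VII.2.3.1. Scheduled 32%. anti-dumping (Ferrule, VII.2): +6%; total 32% + 6% = 38%. → 38%.
Line B: polyethylene → VII.2; resin in primary form → VII.2.1; for construction → VII.2.1.1. Scheduled 14%. Belmark agreement on VII.2: RVC ≥ 35% → 15% available; Belmark agreement on VII.2: wholly obtained → 5% available; preferential 5%. → 5%.
Line C: polyethylene → VII.2; moulded articles → VII.2.3; for construction → VII.2.3.3. Scheduled 38%. Eswyn agreement on VII.1.1.1: VII.2.3.3 not covered; Eswyn agreement on VII.1.1.1: VII.2.3.3 not covered. → 38%.
Line D: PVC → VII.1; film → VII.1.2; for construction → VII.1.2.2. Scheduled 25%. quota on VII.1.2.2 open → in-quota 22%; Eswyn agreement on VII.1.1.1: VII.1.2.2 not covered; Eswyn agreement on VII.1.1.1: VII.1.2.2 not covered. → 22%.
Sum: 38% + 5% + 38% + 22% = 103%.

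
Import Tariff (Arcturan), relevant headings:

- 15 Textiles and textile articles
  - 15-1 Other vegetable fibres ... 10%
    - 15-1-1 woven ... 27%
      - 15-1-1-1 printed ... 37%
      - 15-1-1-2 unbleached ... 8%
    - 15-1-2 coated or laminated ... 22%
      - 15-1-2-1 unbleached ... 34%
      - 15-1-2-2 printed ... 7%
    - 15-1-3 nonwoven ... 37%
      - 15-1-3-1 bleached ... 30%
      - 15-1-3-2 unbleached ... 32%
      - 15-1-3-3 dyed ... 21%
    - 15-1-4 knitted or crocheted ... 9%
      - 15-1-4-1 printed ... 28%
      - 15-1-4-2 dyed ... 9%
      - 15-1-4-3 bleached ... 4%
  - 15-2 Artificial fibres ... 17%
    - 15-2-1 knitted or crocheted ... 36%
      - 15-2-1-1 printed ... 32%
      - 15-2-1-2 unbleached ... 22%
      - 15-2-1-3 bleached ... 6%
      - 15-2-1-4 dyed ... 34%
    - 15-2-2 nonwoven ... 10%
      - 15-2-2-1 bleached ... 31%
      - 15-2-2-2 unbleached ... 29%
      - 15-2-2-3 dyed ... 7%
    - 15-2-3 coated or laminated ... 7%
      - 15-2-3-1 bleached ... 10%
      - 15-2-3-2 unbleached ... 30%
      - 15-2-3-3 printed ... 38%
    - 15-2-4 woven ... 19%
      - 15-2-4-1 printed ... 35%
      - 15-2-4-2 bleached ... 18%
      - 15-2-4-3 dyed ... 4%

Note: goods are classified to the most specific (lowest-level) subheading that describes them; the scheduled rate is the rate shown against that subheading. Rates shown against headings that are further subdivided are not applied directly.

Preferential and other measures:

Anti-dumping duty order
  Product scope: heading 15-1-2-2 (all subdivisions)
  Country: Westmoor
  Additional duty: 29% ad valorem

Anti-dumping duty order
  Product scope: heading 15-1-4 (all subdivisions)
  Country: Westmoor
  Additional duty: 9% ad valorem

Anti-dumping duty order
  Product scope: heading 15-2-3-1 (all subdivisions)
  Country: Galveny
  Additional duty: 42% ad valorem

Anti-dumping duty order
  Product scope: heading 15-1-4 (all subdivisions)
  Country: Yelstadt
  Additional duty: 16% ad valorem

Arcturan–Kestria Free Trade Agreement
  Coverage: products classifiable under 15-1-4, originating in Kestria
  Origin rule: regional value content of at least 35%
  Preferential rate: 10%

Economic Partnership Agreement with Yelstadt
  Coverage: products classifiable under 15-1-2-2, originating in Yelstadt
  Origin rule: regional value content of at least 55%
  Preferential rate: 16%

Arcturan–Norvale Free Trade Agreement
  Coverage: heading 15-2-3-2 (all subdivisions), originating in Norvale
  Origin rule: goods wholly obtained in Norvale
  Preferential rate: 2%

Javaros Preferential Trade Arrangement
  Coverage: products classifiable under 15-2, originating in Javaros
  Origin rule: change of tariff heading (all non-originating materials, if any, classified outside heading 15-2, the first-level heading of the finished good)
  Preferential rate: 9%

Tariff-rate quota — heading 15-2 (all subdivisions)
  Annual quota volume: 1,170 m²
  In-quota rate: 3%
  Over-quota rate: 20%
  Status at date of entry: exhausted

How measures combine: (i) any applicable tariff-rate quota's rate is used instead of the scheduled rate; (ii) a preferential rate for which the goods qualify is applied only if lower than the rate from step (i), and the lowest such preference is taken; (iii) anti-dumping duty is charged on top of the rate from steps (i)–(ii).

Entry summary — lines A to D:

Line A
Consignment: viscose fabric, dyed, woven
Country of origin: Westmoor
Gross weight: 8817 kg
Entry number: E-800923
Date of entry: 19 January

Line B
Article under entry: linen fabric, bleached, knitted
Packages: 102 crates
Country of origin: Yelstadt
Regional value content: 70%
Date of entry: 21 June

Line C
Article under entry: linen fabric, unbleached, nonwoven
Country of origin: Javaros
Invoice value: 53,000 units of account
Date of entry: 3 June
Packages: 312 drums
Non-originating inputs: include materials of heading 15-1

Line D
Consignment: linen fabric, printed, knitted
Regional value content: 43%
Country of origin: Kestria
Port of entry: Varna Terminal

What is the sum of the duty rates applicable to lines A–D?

Line A: viscose → 15-2; woven → 15-2-4; dyed → 15-2-4-3. Scheduled 4%. quota on 15-2 exhausted → over-quota 20%. → 20%.
Line B: linen → 15-1; knitted → 15-1-4; bleached → 15-1-4-3. Scheduled 4%. Yelstadt agreement on 15-1-2-2: 15-1-4-3 not covered; anti-dumping (Yelstadt, 15-1-4): +16%; total 4% + 16% = 20%. → 20%.
Line C: linen → 15-1; nonwoven → 15-1-3; unbleached → 15-1-3-2. Scheduled 32%. Javaros agreement on 15-2: 15-1-3-2 not covered. → 32%.
Line D: linen → 15-1; knitted → 15-1-4; printed → 15-1-4-1. Scheduled 28%. Kestria agreement on 15-1-4: RVC ≥ 35% → 10% available; preferential 10%. → 10%.
Sum: 20% + 20% + 32% + 10% = 82%.

82%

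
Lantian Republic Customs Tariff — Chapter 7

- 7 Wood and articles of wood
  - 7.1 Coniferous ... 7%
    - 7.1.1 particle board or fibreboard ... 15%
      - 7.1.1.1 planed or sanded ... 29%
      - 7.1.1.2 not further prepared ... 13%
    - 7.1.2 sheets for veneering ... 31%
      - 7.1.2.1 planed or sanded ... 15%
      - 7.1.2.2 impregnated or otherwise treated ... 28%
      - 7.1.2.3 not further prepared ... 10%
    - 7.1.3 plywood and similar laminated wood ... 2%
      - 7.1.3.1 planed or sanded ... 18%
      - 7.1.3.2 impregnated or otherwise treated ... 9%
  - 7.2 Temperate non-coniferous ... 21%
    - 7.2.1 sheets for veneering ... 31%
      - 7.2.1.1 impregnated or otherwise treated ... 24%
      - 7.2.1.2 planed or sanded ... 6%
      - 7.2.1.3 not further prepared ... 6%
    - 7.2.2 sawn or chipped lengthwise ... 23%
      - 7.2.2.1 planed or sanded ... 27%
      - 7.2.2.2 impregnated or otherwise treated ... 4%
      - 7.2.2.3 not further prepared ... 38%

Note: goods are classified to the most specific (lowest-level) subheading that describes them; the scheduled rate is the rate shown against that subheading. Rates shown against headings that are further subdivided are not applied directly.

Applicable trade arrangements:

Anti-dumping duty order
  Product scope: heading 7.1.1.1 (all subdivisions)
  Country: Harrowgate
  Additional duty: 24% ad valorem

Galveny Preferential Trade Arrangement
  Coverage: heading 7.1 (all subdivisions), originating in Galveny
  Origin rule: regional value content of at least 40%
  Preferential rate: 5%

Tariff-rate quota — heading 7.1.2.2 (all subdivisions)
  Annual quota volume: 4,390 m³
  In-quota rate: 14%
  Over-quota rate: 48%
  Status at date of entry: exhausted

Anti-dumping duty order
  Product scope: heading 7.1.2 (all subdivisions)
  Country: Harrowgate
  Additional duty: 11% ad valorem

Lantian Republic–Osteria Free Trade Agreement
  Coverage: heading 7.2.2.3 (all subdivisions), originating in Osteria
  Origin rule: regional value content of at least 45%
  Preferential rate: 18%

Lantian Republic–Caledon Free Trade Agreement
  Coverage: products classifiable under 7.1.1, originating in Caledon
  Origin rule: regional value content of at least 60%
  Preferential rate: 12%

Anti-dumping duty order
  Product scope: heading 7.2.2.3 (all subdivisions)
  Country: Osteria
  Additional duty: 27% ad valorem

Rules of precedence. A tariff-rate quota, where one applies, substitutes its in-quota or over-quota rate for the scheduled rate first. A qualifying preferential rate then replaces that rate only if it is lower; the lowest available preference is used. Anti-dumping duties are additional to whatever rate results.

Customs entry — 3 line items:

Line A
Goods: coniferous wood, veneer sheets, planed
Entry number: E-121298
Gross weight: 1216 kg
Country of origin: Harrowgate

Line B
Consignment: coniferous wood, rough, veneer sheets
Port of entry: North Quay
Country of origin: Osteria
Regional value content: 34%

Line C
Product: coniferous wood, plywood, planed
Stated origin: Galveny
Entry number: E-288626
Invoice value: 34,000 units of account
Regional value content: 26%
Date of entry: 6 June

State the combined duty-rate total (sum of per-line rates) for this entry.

54%

Line A: coniferous → 7.1; veneer sheets → 7.1.2; planed → 7.1.2.1. Scheduled 15%. anti-dumping (Harrowgate, 7.1.2): +11%; total 15% + 11% = 26%. → 26%.
Line B: coniferous → 7.1; veneer sheets → 7.1.2; rough → 7.1.2.3. Scheduled 10%. Osteria agreement on 7.2.2.3: 7.1.2.3 not covered. → 10%.
Line C: coniferous → 7.1; plywood → 7.1.3; planed → 7.1.3.1. Scheduled 18%. Galveny agreement on 7.1: RVC < 40%. → 18%.
Sum: 26% + 10% + 18% = 54%.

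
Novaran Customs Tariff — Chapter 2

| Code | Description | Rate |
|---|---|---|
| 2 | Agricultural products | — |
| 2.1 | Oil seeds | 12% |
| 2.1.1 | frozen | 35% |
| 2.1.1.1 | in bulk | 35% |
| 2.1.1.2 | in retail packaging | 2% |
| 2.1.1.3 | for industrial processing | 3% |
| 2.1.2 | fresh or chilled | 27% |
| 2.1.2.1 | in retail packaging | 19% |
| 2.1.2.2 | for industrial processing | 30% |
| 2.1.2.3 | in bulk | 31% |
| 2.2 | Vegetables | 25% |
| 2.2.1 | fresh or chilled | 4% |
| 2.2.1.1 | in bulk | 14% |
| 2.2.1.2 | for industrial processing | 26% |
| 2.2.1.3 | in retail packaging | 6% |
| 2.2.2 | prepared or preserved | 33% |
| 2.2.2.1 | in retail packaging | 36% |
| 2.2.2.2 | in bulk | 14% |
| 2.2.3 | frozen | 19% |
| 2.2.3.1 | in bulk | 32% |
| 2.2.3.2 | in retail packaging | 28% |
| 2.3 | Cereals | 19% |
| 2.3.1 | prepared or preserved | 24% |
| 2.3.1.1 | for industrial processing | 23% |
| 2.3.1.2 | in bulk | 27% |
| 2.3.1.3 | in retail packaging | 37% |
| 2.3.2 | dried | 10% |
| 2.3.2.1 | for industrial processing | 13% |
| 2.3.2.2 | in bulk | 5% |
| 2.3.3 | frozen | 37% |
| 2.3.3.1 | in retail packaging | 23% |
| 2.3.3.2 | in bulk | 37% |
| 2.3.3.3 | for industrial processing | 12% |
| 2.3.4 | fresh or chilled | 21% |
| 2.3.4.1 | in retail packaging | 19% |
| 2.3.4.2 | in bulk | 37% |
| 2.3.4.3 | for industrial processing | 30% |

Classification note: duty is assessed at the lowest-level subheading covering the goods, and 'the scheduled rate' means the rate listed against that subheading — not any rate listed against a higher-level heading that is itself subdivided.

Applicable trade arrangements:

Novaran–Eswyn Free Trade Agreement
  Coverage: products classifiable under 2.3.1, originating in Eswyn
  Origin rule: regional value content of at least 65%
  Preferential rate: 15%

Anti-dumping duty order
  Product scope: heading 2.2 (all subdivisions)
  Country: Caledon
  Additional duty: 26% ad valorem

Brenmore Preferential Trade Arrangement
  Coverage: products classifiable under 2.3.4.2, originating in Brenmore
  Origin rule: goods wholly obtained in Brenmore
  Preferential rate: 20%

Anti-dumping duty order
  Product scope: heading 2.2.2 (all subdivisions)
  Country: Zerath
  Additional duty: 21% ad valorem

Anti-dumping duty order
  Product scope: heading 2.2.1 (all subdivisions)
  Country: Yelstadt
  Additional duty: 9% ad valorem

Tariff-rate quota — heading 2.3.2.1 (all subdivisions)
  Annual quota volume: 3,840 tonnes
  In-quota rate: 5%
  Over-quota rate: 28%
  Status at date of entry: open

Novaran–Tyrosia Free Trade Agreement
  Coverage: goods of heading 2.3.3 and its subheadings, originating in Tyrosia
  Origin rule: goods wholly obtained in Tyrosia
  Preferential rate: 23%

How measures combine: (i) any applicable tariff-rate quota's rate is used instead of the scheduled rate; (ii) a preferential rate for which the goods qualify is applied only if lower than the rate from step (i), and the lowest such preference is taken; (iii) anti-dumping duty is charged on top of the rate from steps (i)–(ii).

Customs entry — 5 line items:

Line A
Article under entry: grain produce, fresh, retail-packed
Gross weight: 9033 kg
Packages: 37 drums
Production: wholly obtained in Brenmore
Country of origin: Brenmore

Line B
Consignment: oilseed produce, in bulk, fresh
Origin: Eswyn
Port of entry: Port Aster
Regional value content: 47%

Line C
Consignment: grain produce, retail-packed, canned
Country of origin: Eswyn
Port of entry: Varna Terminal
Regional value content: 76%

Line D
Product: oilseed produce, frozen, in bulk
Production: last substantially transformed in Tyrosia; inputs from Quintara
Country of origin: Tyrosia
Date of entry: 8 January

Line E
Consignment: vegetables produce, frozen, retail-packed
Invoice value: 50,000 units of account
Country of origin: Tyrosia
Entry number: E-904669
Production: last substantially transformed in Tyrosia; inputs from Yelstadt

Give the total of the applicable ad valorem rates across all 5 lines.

Line A: grain → 2.3; fresh → 2.3.4; retail-packed → 2.3.4.1. Scheduled 19%. Brenmore agreement on 2.3.4.2: 2.3.4.1 not covered. → 19%.
Line B: oilseed → 2.1; fresh → 2.1.2; in bulk → 2.1.2.3. Scheduled 31%. Eswyn agreement on 2.3.1: 2.1.2.3 not covered. → 31%.
Line C: grain → 2.3; canned → 2.3.1; retail-packed → 2.3.1.3. Scheduled 37%. Eswyn agreement on 2.3.1: RVC ≥ 65% → 15% available; preferential 15%. → 15%.
Line D: oilseed → 2.1; frozen → 2.1.1; in bulk → 2.1.1.1. Scheduled 35%. Tyrosia agreement on 2.3.3: 2.1.1.1 not covered. → 35%.
Line E: vegetables → 2.2; frozen → 2.2.3; retail-packed → 2.2.3.2. Scheduled 28%. Tyrosia agreement on 2.3.3: 2.2.3.2 not covered. → 28%.
Sum: 19% + 31% + 15% + 35% + 28% = 128%.

128%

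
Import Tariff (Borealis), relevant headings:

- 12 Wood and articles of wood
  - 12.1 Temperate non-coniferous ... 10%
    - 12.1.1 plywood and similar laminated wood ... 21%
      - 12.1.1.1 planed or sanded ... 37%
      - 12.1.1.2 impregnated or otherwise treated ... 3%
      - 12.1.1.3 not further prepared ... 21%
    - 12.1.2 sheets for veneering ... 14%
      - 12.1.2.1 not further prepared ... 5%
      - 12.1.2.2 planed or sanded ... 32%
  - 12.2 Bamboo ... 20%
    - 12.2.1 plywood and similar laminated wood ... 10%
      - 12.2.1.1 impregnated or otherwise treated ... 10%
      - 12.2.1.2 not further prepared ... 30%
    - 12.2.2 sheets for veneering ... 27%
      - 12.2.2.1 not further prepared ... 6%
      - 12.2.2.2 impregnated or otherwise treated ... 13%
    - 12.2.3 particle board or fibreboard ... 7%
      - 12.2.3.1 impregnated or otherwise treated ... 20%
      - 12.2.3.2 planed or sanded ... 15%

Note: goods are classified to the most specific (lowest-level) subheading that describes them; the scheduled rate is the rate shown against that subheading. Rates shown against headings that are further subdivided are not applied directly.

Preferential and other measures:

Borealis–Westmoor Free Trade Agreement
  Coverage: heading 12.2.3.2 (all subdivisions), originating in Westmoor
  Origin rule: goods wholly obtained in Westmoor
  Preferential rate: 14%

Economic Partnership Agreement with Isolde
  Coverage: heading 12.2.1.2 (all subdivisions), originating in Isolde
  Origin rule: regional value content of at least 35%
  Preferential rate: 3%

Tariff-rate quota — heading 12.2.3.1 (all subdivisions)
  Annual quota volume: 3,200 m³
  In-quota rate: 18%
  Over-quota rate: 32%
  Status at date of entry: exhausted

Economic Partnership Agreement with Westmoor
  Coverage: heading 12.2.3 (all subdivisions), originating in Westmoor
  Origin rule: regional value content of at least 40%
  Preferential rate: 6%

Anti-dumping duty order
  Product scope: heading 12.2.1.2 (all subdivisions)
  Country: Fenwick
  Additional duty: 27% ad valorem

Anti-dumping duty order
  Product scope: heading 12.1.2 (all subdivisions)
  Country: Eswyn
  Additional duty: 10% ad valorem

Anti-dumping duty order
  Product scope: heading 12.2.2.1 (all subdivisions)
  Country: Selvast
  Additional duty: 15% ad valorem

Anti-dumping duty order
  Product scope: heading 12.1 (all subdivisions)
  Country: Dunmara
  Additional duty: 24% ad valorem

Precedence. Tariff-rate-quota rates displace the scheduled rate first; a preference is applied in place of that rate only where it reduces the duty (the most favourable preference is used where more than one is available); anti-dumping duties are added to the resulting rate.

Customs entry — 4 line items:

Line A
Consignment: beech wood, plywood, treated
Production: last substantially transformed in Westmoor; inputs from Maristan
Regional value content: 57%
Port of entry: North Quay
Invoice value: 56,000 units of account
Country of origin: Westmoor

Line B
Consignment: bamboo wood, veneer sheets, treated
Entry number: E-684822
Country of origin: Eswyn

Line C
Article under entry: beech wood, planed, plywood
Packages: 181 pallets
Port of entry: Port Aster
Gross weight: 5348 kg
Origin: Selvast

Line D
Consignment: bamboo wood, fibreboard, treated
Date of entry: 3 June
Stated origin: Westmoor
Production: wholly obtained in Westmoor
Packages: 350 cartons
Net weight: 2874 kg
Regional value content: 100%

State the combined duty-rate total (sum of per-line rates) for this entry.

59%

Line A: beech → 12.1; plywood → 12.1.1; treated → 12.1.1.2. Scheduled 3%. Westmoor agreement on 12.2.3.2: 12.1.1.2 not covered; Westmoor agreement on 12.2.3: 12.1.1.2 not covered. → 3%.
Line B: bamboo → 12.2; veneer sheets → 12.2.2; treated → 12.2.2.2. Scheduled 13%. No special measure applies. → 13%.
Line C: beech → 12.1; plywood → 12.1.1; planed → 12.1.1.1. Scheduled 37%. No special measure applies. → 37%.
Line D: bamboo → 12.2; fibreboard → 12.2.3; treated → 12.2.3.1. Scheduled 20%. quota on 12.2.3.1 exhausted → over-quota 32%; Westmoor agreement on 12.2.3.2: 12.2.3.1 not covered; Westmoor agreement on 12.2.3: RVC ≥ 40% → 6% available; preferential 6%. → 6%.
Sum: 3% + 13% + 37% + 6% = 59%.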